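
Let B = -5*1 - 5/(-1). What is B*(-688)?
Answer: 0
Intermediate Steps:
B = 0 (B = -5 - 5*(-1) = -5 + 5 = 0)
B*(-688) = 0*(-688) = 0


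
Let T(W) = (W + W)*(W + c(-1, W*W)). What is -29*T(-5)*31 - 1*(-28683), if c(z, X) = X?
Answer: 208483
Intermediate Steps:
T(W) = 2*W*(W + W²) (T(W) = (W + W)*(W + W*W) = (2*W)*(W + W²) = 2*W*(W + W²))
-29*T(-5)*31 - 1*(-28683) = -58*(-5)²*(1 - 5)*31 - 1*(-28683) = -58*25*(-4)*31 + 28683 = -29*(-200)*31 + 28683 = 5800*31 + 28683 = 179800 + 28683 = 208483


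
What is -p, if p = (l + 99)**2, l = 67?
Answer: -27556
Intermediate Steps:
p = 27556 (p = (67 + 99)**2 = 166**2 = 27556)
-p = -1*27556 = -27556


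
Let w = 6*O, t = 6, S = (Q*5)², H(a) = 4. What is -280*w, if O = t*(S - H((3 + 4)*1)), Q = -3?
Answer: -2227680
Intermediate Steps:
S = 225 (S = (-3*5)² = (-15)² = 225)
O = 1326 (O = 6*(225 - 1*4) = 6*(225 - 4) = 6*221 = 1326)
w = 7956 (w = 6*1326 = 7956)
-280*w = -280*7956 = -2227680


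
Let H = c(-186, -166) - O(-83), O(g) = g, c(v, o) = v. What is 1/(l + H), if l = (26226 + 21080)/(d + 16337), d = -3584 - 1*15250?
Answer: -2497/304497 ≈ -0.0082004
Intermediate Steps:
d = -18834 (d = -3584 - 15250 = -18834)
l = -47306/2497 (l = (26226 + 21080)/(-18834 + 16337) = 47306/(-2497) = 47306*(-1/2497) = -47306/2497 ≈ -18.945)
H = -103 (H = -186 - 1*(-83) = -186 + 83 = -103)
1/(l + H) = 1/(-47306/2497 - 103) = 1/(-304497/2497) = -2497/304497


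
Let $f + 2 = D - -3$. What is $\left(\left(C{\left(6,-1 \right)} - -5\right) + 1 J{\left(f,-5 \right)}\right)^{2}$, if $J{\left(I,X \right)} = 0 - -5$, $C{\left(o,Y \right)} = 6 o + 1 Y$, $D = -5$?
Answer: $2025$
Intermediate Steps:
$C{\left(o,Y \right)} = Y + 6 o$ ($C{\left(o,Y \right)} = 6 o + Y = Y + 6 o$)
$f = -4$ ($f = -2 - 2 = -4$)
$J{\left(I,X \right)} = 5$ ($J{\left(I,X \right)} = 0 + 5 = 5$)
$\left(\left(C{\left(6,-1 \right)} - -5\right) + 1 J{\left(f,-5 \right)}\right)^{2} = \left(\left(\left(-1 + 6 \cdot 6\right) - -5\right) + 1 \cdot 5\right)^{2} = \left(\left(\left(-1 + 36\right) + 5\right) + 5\right)^{2} = \left(\left(35 + 5\right) + 5\right)^{2} = \left(40 + 5\right)^{2} = 45^{2} = 2025$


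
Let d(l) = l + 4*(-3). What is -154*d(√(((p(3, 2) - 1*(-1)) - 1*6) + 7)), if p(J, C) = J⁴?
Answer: 1848 - 154*√83 ≈ 444.99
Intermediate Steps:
d(l) = -12 + l (d(l) = l - 12 = -12 + l)
-154*d(√(((p(3, 2) - 1*(-1)) - 1*6) + 7)) = -154*(-12 + √(((3⁴ - 1*(-1)) - 1*6) + 7)) = -154*(-12 + √(((81 + 1) - 6) + 7)) = -154*(-12 + √((82 - 6) + 7)) = -154*(-12 + √(76 + 7)) = -154*(-12 + √83) = 1848 - 154*√83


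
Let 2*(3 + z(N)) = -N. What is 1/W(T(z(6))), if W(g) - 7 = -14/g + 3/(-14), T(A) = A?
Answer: 42/383 ≈ 0.10966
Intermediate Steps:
z(N) = -3 - N/2 (z(N) = -3 + (-N)/2 = -3 - N/2)
W(g) = 95/14 - 14/g (W(g) = 7 + (-14/g + 3/(-14)) = 7 + (-14/g + 3*(-1/14)) = 7 + (-14/g - 3/14) = 7 + (-3/14 - 14/g) = 95/14 - 14/g)
1/W(T(z(6))) = 1/(95/14 - 14/(-3 - ½*6)) = 1/(95/14 - 14/(-3 - 3)) = 1/(95/14 - 14/(-6)) = 1/(95/14 - 14*(-⅙)) = 1/(95/14 + 7/3) = 1/(383/42) = 42/383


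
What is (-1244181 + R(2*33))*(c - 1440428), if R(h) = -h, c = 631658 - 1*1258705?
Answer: 2572449566325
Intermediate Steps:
c = -627047 (c = 631658 - 1258705 = -627047)
(-1244181 + R(2*33))*(c - 1440428) = (-1244181 - 2*33)*(-627047 - 1440428) = (-1244181 - 1*66)*(-2067475) = (-1244181 - 66)*(-2067475) = -1244247*(-2067475) = 2572449566325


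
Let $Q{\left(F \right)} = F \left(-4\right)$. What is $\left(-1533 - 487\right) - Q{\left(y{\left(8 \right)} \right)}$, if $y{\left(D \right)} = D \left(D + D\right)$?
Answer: $-1508$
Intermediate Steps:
$y{\left(D \right)} = 2 D^{2}$ ($y{\left(D \right)} = D 2 D = 2 D^{2}$)
$Q{\left(F \right)} = - 4 F$
$\left(-1533 - 487\right) - Q{\left(y{\left(8 \right)} \right)} = \left(-1533 - 487\right) - - 4 \cdot 2 \cdot 8^{2} = -2020 - - 4 \cdot 2 \cdot 64 = -2020 - \left(-4\right) 128 = -2020 - -512 = -2020 + 512 = -1508$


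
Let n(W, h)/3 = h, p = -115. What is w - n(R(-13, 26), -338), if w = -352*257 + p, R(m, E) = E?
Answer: -89565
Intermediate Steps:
n(W, h) = 3*h
w = -90579 (w = -352*257 - 115 = -90464 - 115 = -90579)
w - n(R(-13, 26), -338) = -90579 - 3*(-338) = -90579 - 1*(-1014) = -90579 + 1014 = -89565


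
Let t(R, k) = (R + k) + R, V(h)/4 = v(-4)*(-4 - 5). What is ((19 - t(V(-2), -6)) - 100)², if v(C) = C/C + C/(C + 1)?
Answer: 8649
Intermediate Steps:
v(C) = 1 + C/(1 + C)
V(h) = -84 (V(h) = 4*(((1 + 2*(-4))/(1 - 4))*(-4 - 5)) = 4*(((1 - 8)/(-3))*(-9)) = 4*(-⅓*(-7)*(-9)) = 4*((7/3)*(-9)) = 4*(-21) = -84)
t(R, k) = k + 2*R
((19 - t(V(-2), -6)) - 100)² = ((19 - (-6 + 2*(-84))) - 100)² = ((19 - (-6 - 168)) - 100)² = ((19 - 1*(-174)) - 100)² = ((19 + 174) - 100)² = (193 - 100)² = 93² = 8649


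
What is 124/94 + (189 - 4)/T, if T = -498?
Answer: 22181/23406 ≈ 0.94766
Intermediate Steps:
124/94 + (189 - 4)/T = 124/94 + (189 - 4)/(-498) = 124*(1/94) + 185*(-1/498) = 62/47 - 185/498 = 22181/23406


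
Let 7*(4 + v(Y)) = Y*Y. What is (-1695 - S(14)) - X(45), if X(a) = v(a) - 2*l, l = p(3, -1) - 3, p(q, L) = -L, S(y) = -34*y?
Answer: -10558/7 ≈ -1508.3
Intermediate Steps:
v(Y) = -4 + Y²/7 (v(Y) = -4 + (Y*Y)/7 = -4 + Y²/7)
l = -2 (l = -1*(-1) - 3 = 1 - 3 = -2)
X(a) = a²/7 (X(a) = (-4 + a²/7) - 2*(-2) = (-4 + a²/7) + 4 = a²/7)
(-1695 - S(14)) - X(45) = (-1695 - (-34)*14) - 45²/7 = (-1695 - 1*(-476)) - 2025/7 = (-1695 + 476) - 1*2025/7 = -1219 - 2025/7 = -10558/7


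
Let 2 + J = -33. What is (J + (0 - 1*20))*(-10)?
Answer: 550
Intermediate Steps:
J = -35 (J = -2 - 33 = -35)
(J + (0 - 1*20))*(-10) = (-35 + (0 - 1*20))*(-10) = (-35 + (0 - 20))*(-10) = (-35 - 20)*(-10) = -55*(-10) = 550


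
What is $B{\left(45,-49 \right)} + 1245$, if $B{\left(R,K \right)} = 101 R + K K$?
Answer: $8191$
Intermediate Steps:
$B{\left(R,K \right)} = K^{2} + 101 R$ ($B{\left(R,K \right)} = 101 R + K^{2} = K^{2} + 101 R$)
$B{\left(45,-49 \right)} + 1245 = \left(\left(-49\right)^{2} + 101 \cdot 45\right) + 1245 = \left(2401 + 4545\right) + 1245 = 6946 + 1245 = 8191$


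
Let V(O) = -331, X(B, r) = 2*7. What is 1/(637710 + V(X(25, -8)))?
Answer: 1/637379 ≈ 1.5689e-6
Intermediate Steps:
X(B, r) = 14
1/(637710 + V(X(25, -8))) = 1/(637710 - 331) = 1/637379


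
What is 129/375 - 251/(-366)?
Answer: 47113/45750 ≈ 1.0298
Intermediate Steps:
129/375 - 251/(-366) = 129*(1/375) - 251*(-1/366) = 43/125 + 251/366 = 47113/45750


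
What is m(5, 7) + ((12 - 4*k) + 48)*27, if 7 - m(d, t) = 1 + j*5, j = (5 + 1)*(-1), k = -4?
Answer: 2088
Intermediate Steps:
j = -6 (j = 6*(-1) = -6)
m(d, t) = 36 (m(d, t) = 7 - (1 - 6*5) = 7 - (1 - 30) = 7 - 1*(-29) = 7 + 29 = 36)
m(5, 7) + ((12 - 4*k) + 48)*27 = 36 + ((12 - 4*(-4)) + 48)*27 = 36 + ((12 + 16) + 48)*27 = 36 + (28 + 48)*27 = 36 + 76*27 = 36 + 2052 = 2088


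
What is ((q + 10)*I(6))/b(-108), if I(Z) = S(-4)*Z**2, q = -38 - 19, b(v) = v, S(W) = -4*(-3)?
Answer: 188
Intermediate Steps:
S(W) = 12
q = -57
I(Z) = 12*Z**2
((q + 10)*I(6))/b(-108) = ((-57 + 10)*(12*6**2))/(-108) = -564*36*(-1/108) = -47*432*(-1/108) = -20304*(-1/108) = 188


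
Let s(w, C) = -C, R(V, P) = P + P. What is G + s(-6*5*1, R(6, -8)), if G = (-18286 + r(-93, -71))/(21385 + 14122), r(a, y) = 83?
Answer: 549909/35507 ≈ 15.487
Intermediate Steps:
R(V, P) = 2*P
G = -18203/35507 (G = (-18286 + 83)/(21385 + 14122) = -18203/35507 ≈ -0.51266)
G + s(-6*5*1, R(6, -8)) = -18203/35507 - 2*(-8) = -18203/35507 - 1*(-16) = -18203/35507 + 16 = 549909/35507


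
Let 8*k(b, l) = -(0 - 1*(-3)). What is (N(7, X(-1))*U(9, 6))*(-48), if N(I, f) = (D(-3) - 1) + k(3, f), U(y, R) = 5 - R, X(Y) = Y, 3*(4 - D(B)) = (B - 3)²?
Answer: -450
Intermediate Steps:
D(B) = 4 - (-3 + B)²/3 (D(B) = 4 - (B - 3)²/3 = 4 - (-3 + B)²/3)
k(b, l) = -3/8 (k(b, l) = (-(0 - 1*(-3)))/8 = (-(0 + 3))/8 = (-1*3)/8 = (⅛)*(-3) = -3/8)
N(I, f) = -75/8 (N(I, f) = ((4 - (-3 - 3)²/3) - 1) - 3/8 = ((4 - ⅓*(-6)²) - 1) - 3/8 = ((4 - ⅓*36) - 1) - 3/8 = ((4 - 12) - 1) - 3/8 = (-8 - 1) - 3/8 = -9 - 3/8 = -75/8)
(N(7, X(-1))*U(9, 6))*(-48) = -75*(5 - 1*6)/8*(-48) = -75*(5 - 6)/8*(-48) = -75/8*(-1)*(-48) = (75/8)*(-48) = -450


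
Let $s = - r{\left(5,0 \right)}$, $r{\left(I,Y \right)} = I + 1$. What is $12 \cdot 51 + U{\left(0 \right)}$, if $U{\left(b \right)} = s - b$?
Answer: $606$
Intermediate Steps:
$r{\left(I,Y \right)} = 1 + I$
$s = -6$ ($s = - (1 + 5) = \left(-1\right) 6 = -6$)
$U{\left(b \right)} = -6 - b$
$12 \cdot 51 + U{\left(0 \right)} = 12 \cdot 51 - 6 = 612 + \left(-6 + 0\right) = 612 - 6 = 606$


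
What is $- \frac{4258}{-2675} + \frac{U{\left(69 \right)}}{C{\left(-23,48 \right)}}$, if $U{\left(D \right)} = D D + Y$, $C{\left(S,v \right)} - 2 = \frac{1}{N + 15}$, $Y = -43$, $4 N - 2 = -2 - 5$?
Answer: $\frac{347310581}{152475} \approx 2277.8$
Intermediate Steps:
$N = - \frac{5}{4}$ ($N = \frac{1}{2} + \frac{-2 - 5}{4} = \frac{1}{2} + \frac{1}{4} \left(-7\right) = \frac{1}{2} - \frac{7}{4} = - \frac{5}{4} \approx -1.25$)
$C{\left(S,v \right)} = \frac{114}{55}$ ($C{\left(S,v \right)} = 2 + \frac{1}{- \frac{5}{4} + 15} = 2 + \frac{1}{\frac{55}{4}} = 2 + \frac{4}{55} = \frac{114}{55}$)
$U{\left(D \right)} = -43 + D^{2}$ ($U{\left(D \right)} = D D - 43 = D^{2} - 43 = -43 + D^{2}$)
$- \frac{4258}{-2675} + \frac{U{\left(69 \right)}}{C{\left(-23,48 \right)}} = - \frac{4258}{-2675} + \frac{-43 + 69^{2}}{\frac{114}{55}} = \left(-4258\right) \left(- \frac{1}{2675}\right) + \left(-43 + 4761\right) \frac{55}{114} = \frac{4258}{2675} + 4718 \cdot \frac{55}{114} = \frac{4258}{2675} + \frac{129745}{57} = \frac{347310581}{152475}$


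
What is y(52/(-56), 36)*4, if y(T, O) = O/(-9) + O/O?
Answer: -12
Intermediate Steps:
y(T, O) = 1 - O/9 (y(T, O) = O*(-⅑) + 1 = -O/9 + 1 = 1 - O/9)
y(52/(-56), 36)*4 = (1 - ⅑*36)*4 = (1 - 4)*4 = -3*4 = -12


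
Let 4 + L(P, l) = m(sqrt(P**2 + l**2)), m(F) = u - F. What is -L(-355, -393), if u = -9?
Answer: 13 + sqrt(280474) ≈ 542.60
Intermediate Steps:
m(F) = -9 - F
L(P, l) = -13 - sqrt(P**2 + l**2) (L(P, l) = -4 + (-9 - sqrt(P**2 + l**2)) = -13 - sqrt(P**2 + l**2))
-L(-355, -393) = -(-13 - sqrt((-355)**2 + (-393)**2)) = -(-13 - sqrt(126025 + 154449)) = -(-13 - sqrt(280474)) = 13 + sqrt(280474)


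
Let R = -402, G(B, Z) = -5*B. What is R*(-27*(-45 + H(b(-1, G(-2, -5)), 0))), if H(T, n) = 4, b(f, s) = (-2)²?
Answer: -445014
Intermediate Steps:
b(f, s) = 4
R*(-27*(-45 + H(b(-1, G(-2, -5)), 0))) = -(-10854)*(-45 + 4) = -(-10854)*(-41) = -402*1107 = -445014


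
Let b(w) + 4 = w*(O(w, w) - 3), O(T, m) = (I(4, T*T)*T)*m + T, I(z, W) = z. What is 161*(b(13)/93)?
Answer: 1435154/93 ≈ 15432.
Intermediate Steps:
O(T, m) = T + 4*T*m (O(T, m) = (4*T)*m + T = 4*T*m + T = T + 4*T*m)
b(w) = -4 + w*(-3 + w*(1 + 4*w)) (b(w) = -4 + w*(w*(1 + 4*w) - 3) = -4 + w*(-3 + w*(1 + 4*w)))
161*(b(13)/93) = 161*((-4 - 3*13 + 13²*(1 + 4*13))/93) = 161*((-4 - 39 + 169*(1 + 52))*(1/93)) = 161*((-4 - 39 + 169*53)*(1/93)) = 161*((-4 - 39 + 8957)*(1/93)) = 161*(8914*(1/93)) = 161*(8914/93) = 1435154/93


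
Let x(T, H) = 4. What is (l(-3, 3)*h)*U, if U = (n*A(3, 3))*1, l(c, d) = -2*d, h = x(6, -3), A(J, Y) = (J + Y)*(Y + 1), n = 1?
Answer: -576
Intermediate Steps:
A(J, Y) = (1 + Y)*(J + Y) (A(J, Y) = (J + Y)*(1 + Y) = (1 + Y)*(J + Y))
h = 4
U = 24 (U = (1*(3 + 3 + 3² + 3*3))*1 = (1*(3 + 3 + 9 + 9))*1 = (1*24)*1 = 24*1 = 24)
(l(-3, 3)*h)*U = (-2*3*4)*24 = -6*4*24 = -24*24 = -576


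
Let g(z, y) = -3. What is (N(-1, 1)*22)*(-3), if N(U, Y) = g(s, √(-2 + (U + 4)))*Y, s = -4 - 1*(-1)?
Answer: 198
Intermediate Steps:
s = -3 (s = -4 + 1 = -3)
N(U, Y) = -3*Y
(N(-1, 1)*22)*(-3) = (-3*1*22)*(-3) = -3*22*(-3) = -66*(-3) = 198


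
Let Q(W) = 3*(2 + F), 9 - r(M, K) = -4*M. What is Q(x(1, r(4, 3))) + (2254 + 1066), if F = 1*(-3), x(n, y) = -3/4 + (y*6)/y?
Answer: 3317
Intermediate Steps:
r(M, K) = 9 + 4*M (r(M, K) = 9 - (-4)*M = 9 + 4*M)
x(n, y) = 21/4 (x(n, y) = -3*¼ + (6*y)/y = -¾ + 6 = 21/4)
F = -3
Q(W) = -3 (Q(W) = 3*(2 - 3) = 3*(-1) = -3)
Q(x(1, r(4, 3))) + (2254 + 1066) = -3 + (2254 + 1066) = -3 + 3320 = 3317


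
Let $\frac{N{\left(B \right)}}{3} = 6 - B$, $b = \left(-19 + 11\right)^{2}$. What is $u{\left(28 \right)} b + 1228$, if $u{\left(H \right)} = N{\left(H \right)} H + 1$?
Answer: $-116980$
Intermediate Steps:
$b = 64$ ($b = \left(-8\right)^{2} = 64$)
$N{\left(B \right)} = 18 - 3 B$ ($N{\left(B \right)} = 3 \left(6 - B\right) = 18 - 3 B$)
$u{\left(H \right)} = 1 + H \left(18 - 3 H\right)$ ($u{\left(H \right)} = \left(18 - 3 H\right) H + 1 = H \left(18 - 3 H\right) + 1 = 1 + H \left(18 - 3 H\right)$)
$u{\left(28 \right)} b + 1228 = \left(1 - 84 \left(-6 + 28\right)\right) 64 + 1228 = \left(1 - 84 \cdot 22\right) 64 + 1228 = \left(1 - 1848\right) 64 + 1228 = \left(-1847\right) 64 + 1228 = -118208 + 1228 = -116980$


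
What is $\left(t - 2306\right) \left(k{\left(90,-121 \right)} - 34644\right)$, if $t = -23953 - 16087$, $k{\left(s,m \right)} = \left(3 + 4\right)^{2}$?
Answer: $1464959870$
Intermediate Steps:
$k{\left(s,m \right)} = 49$ ($k{\left(s,m \right)} = 7^{2} = 49$)
$t = -40040$
$\left(t - 2306\right) \left(k{\left(90,-121 \right)} - 34644\right) = \left(-40040 - 2306\right) \left(49 - 34644\right) = \left(-42346\right) \left(-34595\right) = 1464959870$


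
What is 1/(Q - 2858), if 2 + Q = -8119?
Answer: -1/10979 ≈ -9.1083e-5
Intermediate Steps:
Q = -8121 (Q = -2 - 8119 = -8121)
1/(Q - 2858) = 1/(-8121 - 2858) = 1/(-10979) = -1/10979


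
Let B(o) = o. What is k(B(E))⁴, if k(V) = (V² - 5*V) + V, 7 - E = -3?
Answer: 12960000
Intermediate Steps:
E = 10 (E = 7 - 1*(-3) = 7 + 3 = 10)
k(V) = V² - 4*V
k(B(E))⁴ = (10*(-4 + 10))⁴ = (10*6)⁴ = 60⁴ = 12960000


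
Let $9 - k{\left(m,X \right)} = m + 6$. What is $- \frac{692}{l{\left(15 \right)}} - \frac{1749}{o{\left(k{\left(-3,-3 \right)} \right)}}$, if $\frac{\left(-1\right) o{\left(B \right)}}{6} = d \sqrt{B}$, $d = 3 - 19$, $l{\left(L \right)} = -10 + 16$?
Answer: $- \frac{346}{3} - \frac{583 \sqrt{6}}{192} \approx -122.77$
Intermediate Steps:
$l{\left(L \right)} = 6$
$k{\left(m,X \right)} = 3 - m$ ($k{\left(m,X \right)} = 9 - \left(m + 6\right) = 9 - \left(6 + m\right) = 3 - m$)
$d = -16$ ($d = 3 - 19 = -16$)
$o{\left(B \right)} = 96 \sqrt{B}$ ($o{\left(B \right)} = - 6 \left(- 16 \sqrt{B}\right) = 96 \sqrt{B}$)
$- \frac{692}{l{\left(15 \right)}} - \frac{1749}{o{\left(k{\left(-3,-3 \right)} \right)}} = - \frac{692}{6} - \frac{1749}{96 \sqrt{3 - -3}} = \left(-692\right) \frac{1}{6} - \frac{1749}{96 \sqrt{3 + 3}} = - \frac{346}{3} - \frac{1749}{96 \sqrt{6}} = - \frac{346}{3} - 1749 \frac{\sqrt{6}}{576} = - \frac{346}{3} - \frac{583 \sqrt{6}}{192}$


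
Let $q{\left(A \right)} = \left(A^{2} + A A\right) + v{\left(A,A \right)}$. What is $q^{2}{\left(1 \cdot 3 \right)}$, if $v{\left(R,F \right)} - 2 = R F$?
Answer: $841$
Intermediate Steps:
$v{\left(R,F \right)} = 2 + F R$ ($v{\left(R,F \right)} = 2 + R F = 2 + F R$)
$q{\left(A \right)} = 2 + 3 A^{2}$ ($q{\left(A \right)} = \left(A^{2} + A A\right) + \left(2 + A A\right) = \left(A^{2} + A^{2}\right) + \left(2 + A^{2}\right) = 2 A^{2} + \left(2 + A^{2}\right) = 2 + 3 A^{2}$)
$q^{2}{\left(1 \cdot 3 \right)} = \left(2 + 3 \left(1 \cdot 3\right)^{2}\right)^{2} = \left(2 + 3 \cdot 3^{2}\right)^{2} = \left(2 + 3 \cdot 9\right)^{2} = \left(2 + 27\right)^{2} = 29^{2} = 841$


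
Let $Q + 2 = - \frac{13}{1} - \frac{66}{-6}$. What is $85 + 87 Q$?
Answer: $-263$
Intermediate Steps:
$Q = -4$ ($Q = -2 - \left(-11 + 13\right) = -2 - 2 = -4$)
$85 + 87 Q = 85 + 87 \left(-4\right) = 85 - 348 = -263$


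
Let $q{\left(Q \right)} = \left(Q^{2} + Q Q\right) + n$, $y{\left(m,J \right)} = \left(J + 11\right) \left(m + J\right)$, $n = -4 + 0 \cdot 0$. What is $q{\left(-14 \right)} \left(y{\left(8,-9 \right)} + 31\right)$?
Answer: $11252$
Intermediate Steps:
$n = -4$ ($n = -4 + 0 = -4$)
$y{\left(m,J \right)} = \left(11 + J\right) \left(J + m\right)$
$q{\left(Q \right)} = -4 + 2 Q^{2}$ ($q{\left(Q \right)} = \left(Q^{2} + Q Q\right) - 4 = \left(Q^{2} + Q^{2}\right) - 4 = 2 Q^{2} - 4 = -4 + 2 Q^{2}$)
$q{\left(-14 \right)} \left(y{\left(8,-9 \right)} + 31\right) = \left(-4 + 2 \left(-14\right)^{2}\right) \left(\left(\left(-9\right)^{2} + 11 \left(-9\right) + 11 \cdot 8 - 72\right) + 31\right) = \left(-4 + 2 \cdot 196\right) \left(\left(81 - 99 + 88 - 72\right) + 31\right) = \left(-4 + 392\right) \left(-2 + 31\right) = 388 \cdot 29 = 11252$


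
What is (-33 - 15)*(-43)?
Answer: 2064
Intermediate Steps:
(-33 - 15)*(-43) = -48*(-43) = 2064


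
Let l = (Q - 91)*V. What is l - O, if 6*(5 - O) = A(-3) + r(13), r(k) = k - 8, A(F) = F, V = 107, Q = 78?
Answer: -4187/3 ≈ -1395.7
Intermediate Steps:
r(k) = -8 + k
O = 14/3 (O = 5 - (-3 + (-8 + 13))/6 = 5 - (-3 + 5)/6 = 5 - ⅙*2 = 5 - ⅓ = 14/3 ≈ 4.6667)
l = -1391 (l = (78 - 91)*107 = -13*107 = -1391)
l - O = -1391 - 1*14/3 = -1391 - 14/3 = -4187/3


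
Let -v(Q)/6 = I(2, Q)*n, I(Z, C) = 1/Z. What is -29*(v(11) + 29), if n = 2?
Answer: -667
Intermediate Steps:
v(Q) = -6 (v(Q) = -6*2/2 = -3*2 = -6*1 = -6)
-29*(v(11) + 29) = -29*(-6 + 29) = -29*23 = -667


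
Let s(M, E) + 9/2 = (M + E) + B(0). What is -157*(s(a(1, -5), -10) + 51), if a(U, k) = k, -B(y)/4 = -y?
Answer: -9891/2 ≈ -4945.5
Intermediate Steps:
B(y) = 4*y (B(y) = -(-4)*y = 4*y)
s(M, E) = -9/2 + E + M (s(M, E) = -9/2 + ((M + E) + 4*0) = -9/2 + ((E + M) + 0) = -9/2 + (E + M) = -9/2 + E + M)
-157*(s(a(1, -5), -10) + 51) = -157*((-9/2 - 10 - 5) + 51) = -157*(-39/2 + 51) = -157*63/2 = -9891/2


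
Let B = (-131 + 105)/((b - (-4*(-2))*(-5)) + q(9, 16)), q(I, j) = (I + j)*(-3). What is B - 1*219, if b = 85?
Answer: -5488/25 ≈ -219.52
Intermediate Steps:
q(I, j) = -3*I - 3*j
B = -13/25 (B = (-131 + 105)/((85 - (-4*(-2))*(-5)) + (-3*9 - 3*16)) = -26/((85 - 8*(-5)) + (-27 - 48)) = -26/((85 - 1*(-40)) - 75) = -26/((85 + 40) - 75) = -26/(125 - 75) = -26/50 = -26*1/50 = -13/25 ≈ -0.52000)
B - 1*219 = -13/25 - 1*219 = -13/25 - 219 = -5488/25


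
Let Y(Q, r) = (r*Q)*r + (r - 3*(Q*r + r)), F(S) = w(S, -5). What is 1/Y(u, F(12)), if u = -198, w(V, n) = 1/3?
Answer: 3/526 ≈ 0.0057034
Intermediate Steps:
w(V, n) = 1/3 (w(V, n) = 1*(1/3) = 1/3)
F(S) = 1/3
Y(Q, r) = -2*r + Q*r**2 - 3*Q*r (Y(Q, r) = (Q*r)*r + (r - 3*(r + Q*r)) = Q*r**2 + (r + (-3*r - 3*Q*r)) = Q*r**2 + (-2*r - 3*Q*r) = -2*r + Q*r**2 - 3*Q*r)
1/Y(u, F(12)) = 1/((-2 - 3*(-198) - 198*1/3)/3) = 1/((-2 + 594 - 66)/3) = 1/((1/3)*526) = 1/(526/3) = 3/526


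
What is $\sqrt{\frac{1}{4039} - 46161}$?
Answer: $\frac{i \sqrt{753048438842}}{4039} \approx 214.85 i$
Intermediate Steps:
$\sqrt{\frac{1}{4039} - 46161} = \sqrt{- \frac{186444278}{4039}} = \frac{i \sqrt{753048438842}}{4039}$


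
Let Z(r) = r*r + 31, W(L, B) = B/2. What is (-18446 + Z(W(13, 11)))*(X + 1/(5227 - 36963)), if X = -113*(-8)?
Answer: -2109785594877/126944 ≈ -1.6620e+7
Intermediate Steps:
W(L, B) = B/2 (W(L, B) = B*(½) = B/2)
X = 904
Z(r) = 31 + r² (Z(r) = r² + 31 = 31 + r²)
(-18446 + Z(W(13, 11)))*(X + 1/(5227 - 36963)) = (-18446 + (31 + ((½)*11)²))*(904 + 1/(5227 - 36963)) = (-18446 + (31 + (11/2)²))*(904 + 1/(-31736)) = (-18446 + (31 + 121/4))*(904 - 1/31736) = (-18446 + 245/4)*(28689343/31736) = -73539/4*28689343/31736 = -2109785594877/126944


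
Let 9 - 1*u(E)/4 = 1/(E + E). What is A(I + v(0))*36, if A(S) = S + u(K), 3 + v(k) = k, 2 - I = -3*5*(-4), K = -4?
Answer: -882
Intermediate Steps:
I = -58 (I = 2 - (-3*5)*(-4) = 2 - (-15)*(-4) = 2 - 1*60 = 2 - 60 = -58)
u(E) = 36 - 2/E (u(E) = 36 - 4/(E + E) = 36 - 4*1/(2*E) = 36 - 2/E)
v(k) = -3 + k
A(S) = 73/2 + S (A(S) = S + (36 - 2/(-4)) = S + (36 - 2*(-1/4)) = S + (36 + 1/2) = S + 73/2 = 73/2 + S)
A(I + v(0))*36 = (73/2 + (-58 + (-3 + 0)))*36 = (73/2 + (-58 - 3))*36 = (73/2 - 61)*36 = -49/2*36 = -882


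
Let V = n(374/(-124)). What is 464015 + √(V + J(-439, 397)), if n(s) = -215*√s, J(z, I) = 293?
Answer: 464015 + √(1126292 - 13330*I*√11594)/62 ≈ 4.6403e+5 - 9.5296*I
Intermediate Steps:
V = -215*I*√11594/62 (V = -215*√374*(I*√31/62) = -215*I*√11594/62 ≈ -373.39*I)
464015 + √(V + J(-439, 397)) = 464015 + √(-215*I*√11594/62 + 293) = 464015 + √(293 - 215*I*√11594/62)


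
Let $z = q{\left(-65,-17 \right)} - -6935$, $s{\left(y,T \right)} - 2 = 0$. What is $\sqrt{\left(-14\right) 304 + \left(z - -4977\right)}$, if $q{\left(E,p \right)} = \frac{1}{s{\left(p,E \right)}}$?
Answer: $\frac{\sqrt{30626}}{2} \approx 87.501$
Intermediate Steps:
$s{\left(y,T \right)} = 2$ ($s{\left(y,T \right)} = 2 + 0 = 2$)
$q{\left(E,p \right)} = \frac{1}{2}$
$z = \frac{13871}{2}$ ($z = \frac{1}{2} - -6935 = \frac{1}{2} + 6935 = \frac{13871}{2} \approx 6935.5$)
$\sqrt{\left(-14\right) 304 + \left(z - -4977\right)} = \sqrt{\left(-14\right) 304 + \left(\frac{13871}{2} - -4977\right)} = \sqrt{-4256 + \left(\frac{13871}{2} + 4977\right)} = \sqrt{-4256 + \frac{23825}{2}} = \sqrt{\frac{15313}{2}} = \frac{\sqrt{30626}}{2}$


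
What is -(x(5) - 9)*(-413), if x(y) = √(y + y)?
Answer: -3717 + 413*√10 ≈ -2411.0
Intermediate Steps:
x(y) = √2*√y (x(y) = √(2*y) = √2*√y)
-(x(5) - 9)*(-413) = -(√2*√5 - 9)*(-413) = -(√10 - 9)*(-413) = -(-9 + √10)*(-413) = (9 - √10)*(-413) = -3717 + 413*√10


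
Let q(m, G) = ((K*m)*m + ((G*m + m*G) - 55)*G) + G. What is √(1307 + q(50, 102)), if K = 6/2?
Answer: √1043699 ≈ 1021.6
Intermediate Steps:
K = 3 (K = 6*(½) = 3)
q(m, G) = G + 3*m² + G*(-55 + 2*G*m) (q(m, G) = ((3*m)*m + ((G*m + m*G) - 55)*G) + G = (3*m² + ((G*m + G*m) - 55)*G) + G = (3*m² + (2*G*m - 55)*G) + G = (3*m² + (-55 + 2*G*m)*G) + G = (3*m² + G*(-55 + 2*G*m)) + G = G + 3*m² + G*(-55 + 2*G*m))
√(1307 + q(50, 102)) = √(1307 + (-54*102 + 3*50² + 2*50*102²)) = √(1307 + (-5508 + 3*2500 + 2*50*10404)) = √(1307 + (-5508 + 7500 + 1040400)) = √(1307 + 1042392) = √1043699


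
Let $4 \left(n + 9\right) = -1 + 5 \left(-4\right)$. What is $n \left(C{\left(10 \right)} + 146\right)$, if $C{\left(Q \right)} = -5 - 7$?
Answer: $- \frac{3819}{2} \approx -1909.5$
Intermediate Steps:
$C{\left(Q \right)} = -12$ ($C{\left(Q \right)} = -5 - 7 = -12$)
$n = - \frac{57}{4}$ ($n = -9 + \frac{-1 + 5 \left(-4\right)}{4} = -9 + \frac{-1 - 20}{4} = -9 + \frac{1}{4} \left(-21\right) = -9 - \frac{21}{4} = - \frac{57}{4} \approx -14.25$)
$n \left(C{\left(10 \right)} + 146\right) = - \frac{57 \left(-12 + 146\right)}{4} = \left(- \frac{57}{4}\right) 134 = - \frac{3819}{2}$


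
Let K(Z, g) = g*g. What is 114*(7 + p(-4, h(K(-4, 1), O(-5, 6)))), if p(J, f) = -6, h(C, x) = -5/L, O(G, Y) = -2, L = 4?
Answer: 114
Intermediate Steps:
K(Z, g) = g**2
h(C, x) = -5/4
114*(7 + p(-4, h(K(-4, 1), O(-5, 6)))) = 114*(7 - 6) = 114*1 = 114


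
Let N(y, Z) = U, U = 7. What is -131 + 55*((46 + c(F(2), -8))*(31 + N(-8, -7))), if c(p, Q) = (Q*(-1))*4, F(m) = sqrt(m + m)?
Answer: 162889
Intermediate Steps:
F(m) = sqrt(2)*sqrt(m) (F(m) = sqrt(2*m) = sqrt(2)*sqrt(m))
c(p, Q) = -4*Q (c(p, Q) = -Q*4 = -4*Q)
N(y, Z) = 7
-131 + 55*((46 + c(F(2), -8))*(31 + N(-8, -7))) = -131 + 55*((46 - 4*(-8))*(31 + 7)) = -131 + 55*((46 + 32)*38) = -131 + 55*(78*38) = -131 + 55*2964 = -131 + 163020 = 162889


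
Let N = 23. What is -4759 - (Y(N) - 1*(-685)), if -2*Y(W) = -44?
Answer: -5466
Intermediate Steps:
Y(W) = 22 (Y(W) = -1/2*(-44) = 22)
-4759 - (Y(N) - 1*(-685)) = -4759 - (22 - 1*(-685)) = -4759 - (22 + 685) = -4759 - 1*707 = -4759 - 707 = -5466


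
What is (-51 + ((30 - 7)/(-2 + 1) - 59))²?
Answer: 17689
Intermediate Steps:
(-51 + ((30 - 7)/(-2 + 1) - 59))² = (-51 + (23/(-1) - 59))² = (-51 + (23*(-1) - 59))² = (-51 + (-23 - 59))² = (-51 - 82)² = (-133)² = 17689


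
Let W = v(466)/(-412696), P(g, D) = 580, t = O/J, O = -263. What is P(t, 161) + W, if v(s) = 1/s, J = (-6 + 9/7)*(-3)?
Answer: 111543474879/192316336 ≈ 580.00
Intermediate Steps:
J = 99/7 (J = (-6 + 9*(⅐))*(-3) = (-6 + 9/7)*(-3) = -33/7*(-3) = 99/7 ≈ 14.143)
t = -1841/99 (t = -263/99/7 = -263*7/99 = -1841/99 ≈ -18.596)
W = -1/192316336 (W = 1/(466*(-412696)) = (1/466)*(-1/412696) = -1/192316336 ≈ -5.1998e-9)
P(t, 161) + W = 580 - 1/192316336 = 111543474879/192316336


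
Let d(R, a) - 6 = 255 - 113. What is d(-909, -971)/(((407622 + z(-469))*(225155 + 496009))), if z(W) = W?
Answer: 37/73406021523 ≈ 5.0405e-10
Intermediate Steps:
d(R, a) = 148 (d(R, a) = 6 + (255 - 113) = 6 + 142 = 148)
d(-909, -971)/(((407622 + z(-469))*(225155 + 496009))) = 148/(((407622 - 469)*(225155 + 496009))) = 148/((407153*721164)) = 148/293624086092 = 148*(1/293624086092) = 37/73406021523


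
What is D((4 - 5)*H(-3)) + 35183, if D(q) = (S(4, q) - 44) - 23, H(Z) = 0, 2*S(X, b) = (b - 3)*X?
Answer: 35110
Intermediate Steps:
S(X, b) = X*(-3 + b)/2 (S(X, b) = ((b - 3)*X)/2 = ((-3 + b)*X)/2 = (X*(-3 + b))/2 = X*(-3 + b)/2)
D(q) = -73 + 2*q (D(q) = ((1/2)*4*(-3 + q) - 44) - 23 = ((-6 + 2*q) - 44) - 23 = (-50 + 2*q) - 23 = -73 + 2*q)
D((4 - 5)*H(-3)) + 35183 = (-73 + 2*((4 - 5)*0)) + 35183 = (-73 + 2*(-1*0)) + 35183 = (-73 + 2*0) + 35183 = (-73 + 0) + 35183 = -73 + 35183 = 35110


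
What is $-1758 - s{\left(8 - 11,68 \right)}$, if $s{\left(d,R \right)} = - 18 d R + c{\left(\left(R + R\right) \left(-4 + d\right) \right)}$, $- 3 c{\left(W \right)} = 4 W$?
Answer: $- \frac{20098}{3} \approx -6699.3$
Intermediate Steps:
$c{\left(W \right)} = - \frac{4 W}{3}$
$s{\left(d,R \right)} = - 18 R d - \frac{8 R \left(-4 + d\right)}{3}$ ($s{\left(d,R \right)} = - 18 d R - \frac{4 \left(R + R\right) \left(-4 + d\right)}{3} = - 18 R d - \frac{4 \cdot 2 R \left(-4 + d\right)}{3} = - 18 R d - \frac{8 R \left(-4 + d\right)}{3}$)
$-1758 - s{\left(8 - 11,68 \right)} = -1758 - \frac{2}{3} \cdot 68 \left(16 - 31 \left(8 - 11\right)\right) = -1758 - \frac{2}{3} \cdot 68 \left(16 - -93\right) = -1758 - \frac{2}{3} \cdot 68 \left(16 + 93\right) = -1758 - \frac{2}{3} \cdot 68 \cdot 109 = -1758 - \frac{14824}{3} = - \frac{20098}{3}$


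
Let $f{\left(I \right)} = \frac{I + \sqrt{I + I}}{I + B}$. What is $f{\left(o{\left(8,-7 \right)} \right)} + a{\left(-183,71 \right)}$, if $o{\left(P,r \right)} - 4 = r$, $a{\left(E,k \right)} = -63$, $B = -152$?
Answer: $- \frac{9762}{155} - \frac{i \sqrt{6}}{155} \approx -62.981 - 0.015803 i$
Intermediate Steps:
$o{\left(P,r \right)} = 4 + r$
$f{\left(I \right)} = \frac{I + \sqrt{2} \sqrt{I}}{-152 + I}$ ($f{\left(I \right)} = \frac{I + \sqrt{I + I}}{I - 152} = \frac{I + \sqrt{2 I}}{-152 + I} = \frac{I + \sqrt{2} \sqrt{I}}{-152 + I}$)
$f{\left(o{\left(8,-7 \right)} \right)} + a{\left(-183,71 \right)} = \frac{\left(4 - 7\right) + \sqrt{2} \sqrt{4 - 7}}{-152 + \left(4 - 7\right)} - 63 = \frac{-3 + \sqrt{2} \sqrt{-3}}{-152 - 3} - 63 = \frac{-3 + \sqrt{2} i \sqrt{3}}{-155} - 63 = - \frac{-3 + i \sqrt{6}}{155} - 63 = \left(\frac{3}{155} - \frac{i \sqrt{6}}{155}\right) - 63 = - \frac{9762}{155} - \frac{i \sqrt{6}}{155}$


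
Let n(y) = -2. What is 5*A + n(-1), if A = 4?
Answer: 18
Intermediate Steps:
5*A + n(-1) = 5*4 - 2 = 20 - 2 = 18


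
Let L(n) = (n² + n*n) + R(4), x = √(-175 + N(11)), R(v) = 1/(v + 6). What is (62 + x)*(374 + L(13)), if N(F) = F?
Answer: 220751/5 + 7121*I*√41/5 ≈ 44150.0 + 9119.3*I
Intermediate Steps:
R(v) = 1/(6 + v)
x = 2*I*√41 (x = √(-175 + 11) = √(-164) = 2*I*√41 ≈ 12.806*I)
L(n) = ⅒ + 2*n² (L(n) = (n² + n*n) + 1/(6 + 4) = (n² + n²) + 1/10 = 2*n² + ⅒ = ⅒ + 2*n²)
(62 + x)*(374 + L(13)) = (62 + 2*I*√41)*(374 + (⅒ + 2*13²)) = (62 + 2*I*√41)*(374 + (⅒ + 2*169)) = (62 + 2*I*√41)*(374 + (⅒ + 338)) = (62 + 2*I*√41)*(374 + 3381/10) = (62 + 2*I*√41)*(7121/10) = 220751/5 + 7121*I*√41/5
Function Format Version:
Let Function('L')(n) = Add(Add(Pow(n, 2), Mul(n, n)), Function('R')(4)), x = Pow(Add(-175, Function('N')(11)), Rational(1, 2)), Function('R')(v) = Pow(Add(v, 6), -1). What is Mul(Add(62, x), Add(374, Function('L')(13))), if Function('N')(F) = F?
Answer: Add(Rational(220751, 5), Mul(Rational(7121, 5), I, Pow(41, Rational(1, 2)))) ≈ Add(44150., Mul(9119.3, I))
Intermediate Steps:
Function('R')(v) = Pow(Add(6, v), -1)
x = Mul(2, I, Pow(41, Rational(1, 2))) (x = Pow(Add(-175, 11), Rational(1, 2)) = Pow(-164, Rational(1, 2)) = Mul(2, I, Pow(41, Rational(1, 2))) ≈ Mul(12.806, I))
Function('L')(n) = Add(Rational(1, 10), Mul(2, Pow(n, 2))) (Function('L')(n) = Add(Add(Pow(n, 2), Mul(n, n)), Pow(Add(6, 4), -1)) = Add(Add(Pow(n, 2), Pow(n, 2)), Pow(10, -1)) = Add(Mul(2, Pow(n, 2)), Rational(1, 10)) = Add(Rational(1, 10), Mul(2, Pow(n, 2))))
Mul(Add(62, x), Add(374, Function('L')(13))) = Mul(Add(62, Mul(2, I, Pow(41, Rational(1, 2)))), Add(374, Add(Rational(1, 10), Mul(2, Pow(13, 2))))) = Mul(Add(62, Mul(2, I, Pow(41, Rational(1, 2)))), Add(374, Add(Rational(1, 10), Mul(2, 169)))) = Mul(Add(62, Mul(2, I, Pow(41, Rational(1, 2)))), Add(374, Add(Rational(1, 10), 338))) = Mul(Add(62, Mul(2, I, Pow(41, Rational(1, 2)))), Add(374, Rational(3381, 10))) = Mul(Add(62, Mul(2, I, Pow(41, Rational(1, 2)))), Rational(7121, 10)) = Add(Rational(220751, 5), Mul(Rational(7121, 5), I, Pow(41, Rational(1, 2))))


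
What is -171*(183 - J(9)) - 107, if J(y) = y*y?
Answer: -17549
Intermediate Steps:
J(y) = y**2
-171*(183 - J(9)) - 107 = -171*(183 - 1*9**2) - 107 = -171*(183 - 1*81) - 107 = -171*(183 - 81) - 107 = -171*102 - 107 = -17442 - 107 = -17549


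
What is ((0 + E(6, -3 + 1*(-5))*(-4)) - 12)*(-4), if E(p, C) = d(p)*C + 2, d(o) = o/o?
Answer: -48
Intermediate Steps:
d(o) = 1
E(p, C) = 2 + C (E(p, C) = 1*C + 2 = C + 2 = 2 + C)
((0 + E(6, -3 + 1*(-5))*(-4)) - 12)*(-4) = ((0 + (2 + (-3 + 1*(-5)))*(-4)) - 12)*(-4) = ((0 + (2 + (-3 - 5))*(-4)) - 12)*(-4) = ((0 + (2 - 8)*(-4)) - 12)*(-4) = ((0 - 6*(-4)) - 12)*(-4) = ((0 + 24) - 12)*(-4) = (24 - 12)*(-4) = 12*(-4) = -48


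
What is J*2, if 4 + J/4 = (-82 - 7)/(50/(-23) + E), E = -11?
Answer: 6680/303 ≈ 22.046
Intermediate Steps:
J = 3340/303 (J = -16 + 4*((-82 - 7)/(50/(-23) - 11)) = -16 + 4*(-89/(50*(-1/23) - 11)) = -16 + 4*(-89/(-50/23 - 11)) = -16 + 4*(-89/(-303/23)) = -16 + 4*(-89*(-23/303)) = -16 + 4*(2047/303) = -16 + 8188/303 = 3340/303 ≈ 11.023)
J*2 = (3340/303)*2 = 6680/303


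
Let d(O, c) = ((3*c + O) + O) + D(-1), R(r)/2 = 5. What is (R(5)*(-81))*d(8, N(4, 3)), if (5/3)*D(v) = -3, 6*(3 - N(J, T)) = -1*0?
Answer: -18792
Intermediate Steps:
N(J, T) = 3 (N(J, T) = 3 - (-1)*0/6 = 3 - ⅙*0 = 3 + 0 = 3)
R(r) = 10 (R(r) = 2*5 = 10)
D(v) = -9/5 (D(v) = (⅗)*(-3) = -9/5)
d(O, c) = -9/5 + 2*O + 3*c (d(O, c) = ((3*c + O) + O) - 9/5 = ((O + 3*c) + O) - 9/5 = (2*O + 3*c) - 9/5 = -9/5 + 2*O + 3*c)
(R(5)*(-81))*d(8, N(4, 3)) = (10*(-81))*(-9/5 + 2*8 + 3*3) = -810*(-9/5 + 16 + 9) = -810*116/5 = -18792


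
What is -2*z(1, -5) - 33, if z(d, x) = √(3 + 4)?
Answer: -33 - 2*√7 ≈ -38.292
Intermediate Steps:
z(d, x) = √7
-2*z(1, -5) - 33 = -2*√7 - 33 = -33 - 2*√7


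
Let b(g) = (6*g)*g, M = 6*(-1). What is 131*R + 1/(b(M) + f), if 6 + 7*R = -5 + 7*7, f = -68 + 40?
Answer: 935871/1316 ≈ 711.15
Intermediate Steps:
f = -28
M = -6
R = 38/7 (R = -6/7 + (-5 + 7*7)/7 = -6/7 + (-5 + 49)/7 = -6/7 + (1/7)*44 = -6/7 + 44/7 = 38/7 ≈ 5.4286)
b(g) = 6*g**2
131*R + 1/(b(M) + f) = 131*(38/7) + 1/(6*(-6)**2 - 28) = 4978/7 + 1/(6*36 - 28) = 4978/7 + 1/(216 - 28) = 4978/7 + 1/188 = 935871/1316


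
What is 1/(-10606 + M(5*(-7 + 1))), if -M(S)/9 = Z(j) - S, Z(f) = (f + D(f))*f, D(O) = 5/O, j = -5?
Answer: -1/11146 ≈ -8.9718e-5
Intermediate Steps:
Z(f) = f*(f + 5/f) (Z(f) = (f + 5/f)*f = f*(f + 5/f))
M(S) = -270 + 9*S (M(S) = -9*((5 + (-5)²) - S) = -9*((5 + 25) - S) = -9*(30 - S) = -270 + 9*S)
1/(-10606 + M(5*(-7 + 1))) = 1/(-10606 + (-270 + 9*(5*(-7 + 1)))) = 1/(-10606 + (-270 + 9*(5*(-6)))) = 1/(-10606 + (-270 + 9*(-30))) = 1/(-10606 + (-270 - 270)) = 1/(-10606 - 540) = 1/(-11146) = -1/11146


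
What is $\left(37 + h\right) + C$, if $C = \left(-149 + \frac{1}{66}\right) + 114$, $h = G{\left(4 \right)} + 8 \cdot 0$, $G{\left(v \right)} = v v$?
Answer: $\frac{1189}{66} \approx 18.015$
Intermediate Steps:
$G{\left(v \right)} = v^{2}$
$h = 16$ ($h = 4^{2} + 8 \cdot 0 = 16 + 0 = 16$)
$C = - \frac{2309}{66}$ ($C = \left(-149 + \frac{1}{66}\right) + 114 = - \frac{9833}{66} + 114 = - \frac{2309}{66} \approx -34.985$)
$\left(37 + h\right) + C = \left(37 + 16\right) - \frac{2309}{66} = 53 - \frac{2309}{66} = \frac{1189}{66}$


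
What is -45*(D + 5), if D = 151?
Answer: -7020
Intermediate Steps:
-45*(D + 5) = -45*(151 + 5) = -45*156 = -7020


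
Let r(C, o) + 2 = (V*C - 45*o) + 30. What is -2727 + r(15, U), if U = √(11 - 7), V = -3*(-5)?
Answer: -2564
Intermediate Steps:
V = 15
U = 2 (U = √4 = 2)
r(C, o) = 28 - 45*o + 15*C (r(C, o) = -2 + ((15*C - 45*o) + 30) = -2 + ((-45*o + 15*C) + 30) = -2 + (30 - 45*o + 15*C) = 28 - 45*o + 15*C)
-2727 + r(15, U) = -2727 + (28 - 45*2 + 15*15) = -2727 + (28 - 90 + 225) = -2727 + 163 = -2564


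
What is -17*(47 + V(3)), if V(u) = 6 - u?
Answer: -850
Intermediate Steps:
-17*(47 + V(3)) = -17*(47 + (6 - 1*3)) = -17*(47 + (6 - 3)) = -17*(47 + 3) = -17*50 = -850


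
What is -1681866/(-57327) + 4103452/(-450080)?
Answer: 448226509/22166440 ≈ 20.221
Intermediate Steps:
-1681866/(-57327) + 4103452/(-450080) = -1681866*(-1/57327) + 4103452*(-1/450080) = 560622/19109 - 1025863/112520 = 448226509/22166440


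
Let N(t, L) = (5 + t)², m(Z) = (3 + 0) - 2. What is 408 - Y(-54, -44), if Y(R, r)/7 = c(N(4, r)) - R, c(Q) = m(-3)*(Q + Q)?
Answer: -1104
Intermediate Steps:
m(Z) = 1 (m(Z) = 3 - 2 = 1)
c(Q) = 2*Q (c(Q) = 1*(Q + Q) = 1*(2*Q) = 2*Q)
Y(R, r) = 1134 - 7*R (Y(R, r) = 7*(2*(5 + 4)² - R) = 7*(2*9² - R) = 7*(2*81 - R) = 7*(162 - R) = 1134 - 7*R)
408 - Y(-54, -44) = 408 - (1134 - 7*(-54)) = 408 - (1134 + 378) = 408 - 1*1512 = 408 - 1512 = -1104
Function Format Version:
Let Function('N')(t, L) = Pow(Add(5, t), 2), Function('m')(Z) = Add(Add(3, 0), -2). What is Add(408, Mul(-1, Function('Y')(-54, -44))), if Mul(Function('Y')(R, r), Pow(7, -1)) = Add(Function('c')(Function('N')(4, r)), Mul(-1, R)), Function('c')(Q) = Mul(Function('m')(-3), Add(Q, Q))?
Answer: -1104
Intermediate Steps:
Function('m')(Z) = 1 (Function('m')(Z) = Add(3, -2) = 1)
Function('c')(Q) = Mul(2, Q) (Function('c')(Q) = Mul(1, Add(Q, Q)) = Mul(1, Mul(2, Q)) = Mul(2, Q))
Function('Y')(R, r) = Add(1134, Mul(-7, R)) (Function('Y')(R, r) = Mul(7, Add(Mul(2, Pow(Add(5, 4), 2)), Mul(-1, R))) = Mul(7, Add(Mul(2, Pow(9, 2)), Mul(-1, R))) = Mul(7, Add(Mul(2, 81), Mul(-1, R))) = Mul(7, Add(162, Mul(-1, R))) = Add(1134, Mul(-7, R)))
Add(408, Mul(-1, Function('Y')(-54, -44))) = Add(408, Mul(-1, Add(1134, Mul(-7, -54)))) = Add(408, Mul(-1, Add(1134, 378))) = Add(408, Mul(-1, 1512)) = Add(408, -1512) = -1104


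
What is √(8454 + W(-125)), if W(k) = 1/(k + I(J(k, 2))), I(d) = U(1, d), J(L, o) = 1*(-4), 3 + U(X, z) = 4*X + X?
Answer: √127900443/123 ≈ 91.946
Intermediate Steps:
U(X, z) = -3 + 5*X (U(X, z) = -3 + (4*X + X) = -3 + 5*X)
J(L, o) = -4
I(d) = 2 (I(d) = -3 + 5*1 = -3 + 5 = 2)
W(k) = 1/(2 + k) (W(k) = 1/(k + 2) = 1/(2 + k))
√(8454 + W(-125)) = √(8454 + 1/(2 - 125)) = √(8454 + 1/(-123)) = √(8454 - 1/123) = √(1039841/123) = √127900443/123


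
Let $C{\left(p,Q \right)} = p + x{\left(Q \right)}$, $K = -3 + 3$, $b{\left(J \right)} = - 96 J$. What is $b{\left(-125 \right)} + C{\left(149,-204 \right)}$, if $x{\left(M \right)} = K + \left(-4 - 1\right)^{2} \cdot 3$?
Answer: $12224$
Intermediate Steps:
$K = 0$
$x{\left(M \right)} = 75$ ($x{\left(M \right)} = 0 + \left(-4 - 1\right)^{2} \cdot 3 = 0 + \left(-5\right)^{2} \cdot 3 = 0 + 25 \cdot 3 = 0 + 75 = 75$)
$C{\left(p,Q \right)} = 75 + p$ ($C{\left(p,Q \right)} = p + 75 = 75 + p$)
$b{\left(-125 \right)} + C{\left(149,-204 \right)} = \left(-96\right) \left(-125\right) + \left(75 + 149\right) = 12000 + 224 = 12224$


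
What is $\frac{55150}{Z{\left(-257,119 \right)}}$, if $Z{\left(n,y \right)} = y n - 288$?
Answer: $- \frac{55150}{30871} \approx -1.7865$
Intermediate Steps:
$Z{\left(n,y \right)} = -288 + n y$ ($Z{\left(n,y \right)} = n y - 288 = -288 + n y$)
$\frac{55150}{Z{\left(-257,119 \right)}} = \frac{55150}{-288 - 30583} = \frac{55150}{-30871} = 55150 \left(- \frac{1}{30871}\right) = - \frac{55150}{30871}$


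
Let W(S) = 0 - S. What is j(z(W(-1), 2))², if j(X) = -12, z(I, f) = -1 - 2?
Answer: 144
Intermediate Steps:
W(S) = -S
z(I, f) = -3
j(z(W(-1), 2))² = (-12)² = 144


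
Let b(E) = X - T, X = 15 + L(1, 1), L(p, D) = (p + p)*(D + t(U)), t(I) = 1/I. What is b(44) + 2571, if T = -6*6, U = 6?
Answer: 7873/3 ≈ 2624.3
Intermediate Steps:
T = -36
L(p, D) = 2*p*(1/6 + D) (L(p, D) = (p + p)*(D + 1/6) = (2*p)*(D + 1/6) = (2*p)*(1/6 + D) = 2*p*(1/6 + D))
X = 52/3 (X = 15 + (1/3)*1*(1 + 6*1) = 15 + (1/3)*1*(1 + 6) = 15 + (1/3)*1*7 = 15 + 7/3 = 52/3 ≈ 17.333)
b(E) = 160/3 (b(E) = 52/3 - 1*(-36) = 52/3 + 36 = 160/3)
b(44) + 2571 = 160/3 + 2571 = 7873/3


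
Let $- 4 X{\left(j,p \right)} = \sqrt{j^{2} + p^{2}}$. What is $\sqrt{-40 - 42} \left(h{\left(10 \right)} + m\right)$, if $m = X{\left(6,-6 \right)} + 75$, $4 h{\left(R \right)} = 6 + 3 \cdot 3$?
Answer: $\frac{3 i \sqrt{82} \left(105 - 2 \sqrt{2}\right)}{4} \approx 693.9 i$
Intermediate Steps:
$h{\left(R \right)} = \frac{15}{4}$ ($h{\left(R \right)} = \frac{6 + 3 \cdot 3}{4} = \frac{6 + 9}{4} = \frac{1}{4} \cdot 15 = \frac{15}{4}$)
$X{\left(j,p \right)} = - \frac{\sqrt{j^{2} + p^{2}}}{4}$
$m = 75 - \frac{3 \sqrt{2}}{2}$ ($m = - \frac{\sqrt{6^{2} + \left(-6\right)^{2}}}{4} + 75 = - \frac{\sqrt{36 + 36}}{4} + 75 = - \frac{\sqrt{72}}{4} + 75 = - \frac{6 \sqrt{2}}{4} + 75 = - \frac{3 \sqrt{2}}{2} + 75 = 75 - \frac{3 \sqrt{2}}{2} \approx 72.879$)
$\sqrt{-40 - 42} \left(h{\left(10 \right)} + m\right) = \sqrt{-40 - 42} \left(\frac{15}{4} + \left(75 - \frac{3 \sqrt{2}}{2}\right)\right) = \sqrt{-82} \left(\frac{315}{4} - \frac{3 \sqrt{2}}{2}\right) = i \sqrt{82} \left(\frac{315}{4} - \frac{3 \sqrt{2}}{2}\right)$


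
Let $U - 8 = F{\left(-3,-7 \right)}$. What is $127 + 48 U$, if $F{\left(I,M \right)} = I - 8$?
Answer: $-17$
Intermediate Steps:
$F{\left(I,M \right)} = -8 + I$
$U = -3$ ($U = 8 - 11 = -3$)
$127 + 48 U = 127 + 48 \left(-3\right) = 127 - 144 = -17$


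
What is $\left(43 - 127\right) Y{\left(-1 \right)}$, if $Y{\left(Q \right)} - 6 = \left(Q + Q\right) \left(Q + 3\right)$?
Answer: $-168$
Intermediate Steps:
$Y{\left(Q \right)} = 6 + 2 Q \left(3 + Q\right)$ ($Y{\left(Q \right)} = 6 + \left(Q + Q\right) \left(Q + 3\right) = 6 + 2 Q \left(3 + Q\right)$)
$\left(43 - 127\right) Y{\left(-1 \right)} = \left(43 - 127\right) \left(6 + 2 \left(-1\right)^{2} + 6 \left(-1\right)\right) = - 84 \left(6 + 2 \cdot 1 - 6\right) = - 84 \left(6 + 2 - 6\right) = \left(-84\right) 2 = -168$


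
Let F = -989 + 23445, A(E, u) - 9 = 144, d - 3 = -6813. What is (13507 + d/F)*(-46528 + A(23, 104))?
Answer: -1004702390375/1604 ≈ -6.2637e+8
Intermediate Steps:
d = -6810 (d = 3 - 6813 = -6810)
A(E, u) = 153 (A(E, u) = 9 + 144 = 153)
F = 22456
(13507 + d/F)*(-46528 + A(23, 104)) = (13507 - 6810/22456)*(-46528 + 153) = (13507 - 6810*1/22456)*(-46375) = (13507 - 3405/11228)*(-46375) = (151653191/11228)*(-46375) = -1004702390375/1604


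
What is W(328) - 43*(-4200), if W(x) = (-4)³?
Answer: 180536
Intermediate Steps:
W(x) = -64
W(328) - 43*(-4200) = -64 - 43*(-4200) = -64 + 180600 = 180536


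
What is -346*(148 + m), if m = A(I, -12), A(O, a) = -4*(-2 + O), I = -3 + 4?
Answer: -52592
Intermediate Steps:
I = 1
A(O, a) = 8 - 4*O
m = 4 (m = 8 - 4*1 = 8 - 4 = 4)
-346*(148 + m) = -346*(148 + 4) = -346*152 = -52592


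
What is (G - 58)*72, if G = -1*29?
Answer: -6264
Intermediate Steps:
G = -29
(G - 58)*72 = (-29 - 58)*72 = -87*72 = -6264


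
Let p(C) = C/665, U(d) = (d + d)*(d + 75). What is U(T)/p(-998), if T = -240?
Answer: -26334000/499 ≈ -52774.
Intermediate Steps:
U(d) = 2*d*(75 + d) (U(d) = (2*d)*(75 + d) = 2*d*(75 + d))
p(C) = C/665 (p(C) = C*(1/665) = C/665)
U(T)/p(-998) = (2*(-240)*(75 - 240))/(((1/665)*(-998))) = (2*(-240)*(-165))/(-998/665) = 79200*(-665/998) = -26334000/499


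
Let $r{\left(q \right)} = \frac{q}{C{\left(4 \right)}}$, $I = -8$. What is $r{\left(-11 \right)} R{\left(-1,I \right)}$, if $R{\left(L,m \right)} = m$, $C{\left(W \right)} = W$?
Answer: $22$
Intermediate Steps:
$r{\left(q \right)} = \frac{q}{4}$
$r{\left(-11 \right)} R{\left(-1,I \right)} = \frac{1}{4} \left(-11\right) \left(-8\right) = \left(- \frac{11}{4}\right) \left(-8\right) = 22$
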